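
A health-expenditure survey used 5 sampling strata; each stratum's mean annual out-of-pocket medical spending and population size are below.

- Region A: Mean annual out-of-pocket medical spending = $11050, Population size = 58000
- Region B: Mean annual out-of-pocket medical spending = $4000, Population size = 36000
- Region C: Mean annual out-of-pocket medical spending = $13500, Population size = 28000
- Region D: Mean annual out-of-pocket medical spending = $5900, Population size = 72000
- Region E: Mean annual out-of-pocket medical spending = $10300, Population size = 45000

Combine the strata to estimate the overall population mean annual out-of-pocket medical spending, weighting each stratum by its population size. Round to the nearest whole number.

Σ Nₕ·x̄ₕ = 11050×58000 + 4000×36000 + 13500×28000 + 5900×72000 + 10300×45000
  = 640900000 + 144000000 + 378000000 + 424800000 + 463500000 = 2051200000
Σ Nₕ = 58000 + 36000 + 28000 + 72000 + 45000 = 239000
Overall mean = 2051200000 / 239000 = 8582.4268

8582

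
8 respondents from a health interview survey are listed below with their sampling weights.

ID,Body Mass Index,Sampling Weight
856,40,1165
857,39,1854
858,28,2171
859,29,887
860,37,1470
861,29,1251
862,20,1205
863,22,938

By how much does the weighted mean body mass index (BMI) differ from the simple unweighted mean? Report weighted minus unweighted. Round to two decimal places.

0.65

Unweighted sum = 244
Unweighted mean = 244 / 8 = 30.5
Weighted sum = 40×1165 + 39×1854 + 28×2171 + 29×887 + 37×1470 + 29×1251 + 20×1205 + 22×938
  = 46600 + 72306 + 60788 + 25723 + 54390 + 36279 + 24100 + 20636 = 340822
Sum of weights = 1165 + 1854 + 2171 + 887 + 1470 + 1251 + 1205 + 938 = 10941
Weighted mean = 340822 / 10941 = 31.1509
Difference (weighted minus unweighted) = 0.65090028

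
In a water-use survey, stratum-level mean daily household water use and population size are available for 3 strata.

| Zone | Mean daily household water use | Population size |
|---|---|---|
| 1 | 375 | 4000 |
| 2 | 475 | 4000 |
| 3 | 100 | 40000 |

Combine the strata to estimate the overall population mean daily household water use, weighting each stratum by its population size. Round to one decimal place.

Σ Nₕ·x̄ₕ = 375×4000 + 475×4000 + 100×40000
  = 1500000 + 1900000 + 4000000 = 7400000
Σ Nₕ = 4000 + 4000 + 40000 = 48000
Overall mean = 7400000 / 48000 = 154.16667

154.2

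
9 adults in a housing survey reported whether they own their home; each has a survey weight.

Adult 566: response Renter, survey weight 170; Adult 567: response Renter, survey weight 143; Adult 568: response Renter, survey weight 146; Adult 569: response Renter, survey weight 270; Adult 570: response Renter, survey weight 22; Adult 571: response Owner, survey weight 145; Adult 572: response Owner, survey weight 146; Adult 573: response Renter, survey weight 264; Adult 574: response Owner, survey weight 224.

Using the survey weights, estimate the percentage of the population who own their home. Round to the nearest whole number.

Sum of weights for 'Owner' = 145 + 146 + 224 = 515
Total weight = 170 + 143 + 146 + 270 + 22 + 145 + 146 + 264 + 224 = 1530
Weighted proportion = 515 / 1530 = 0.33660131 → 33.660131%

34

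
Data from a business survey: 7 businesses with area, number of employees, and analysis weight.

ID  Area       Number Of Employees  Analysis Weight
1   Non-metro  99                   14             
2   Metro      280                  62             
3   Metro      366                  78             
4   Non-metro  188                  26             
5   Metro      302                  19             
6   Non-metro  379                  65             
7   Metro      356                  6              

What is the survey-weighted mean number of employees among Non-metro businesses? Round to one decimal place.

294.4

Non-metro rows: 1, 4, 6
Weighted sum = 99×14 + 188×26 + 379×65
  = 1386 + 4888 + 24635 = 30909
Sum of weights = 14 + 26 + 65 = 105
Weighted mean = 30909 / 105 = 294.37143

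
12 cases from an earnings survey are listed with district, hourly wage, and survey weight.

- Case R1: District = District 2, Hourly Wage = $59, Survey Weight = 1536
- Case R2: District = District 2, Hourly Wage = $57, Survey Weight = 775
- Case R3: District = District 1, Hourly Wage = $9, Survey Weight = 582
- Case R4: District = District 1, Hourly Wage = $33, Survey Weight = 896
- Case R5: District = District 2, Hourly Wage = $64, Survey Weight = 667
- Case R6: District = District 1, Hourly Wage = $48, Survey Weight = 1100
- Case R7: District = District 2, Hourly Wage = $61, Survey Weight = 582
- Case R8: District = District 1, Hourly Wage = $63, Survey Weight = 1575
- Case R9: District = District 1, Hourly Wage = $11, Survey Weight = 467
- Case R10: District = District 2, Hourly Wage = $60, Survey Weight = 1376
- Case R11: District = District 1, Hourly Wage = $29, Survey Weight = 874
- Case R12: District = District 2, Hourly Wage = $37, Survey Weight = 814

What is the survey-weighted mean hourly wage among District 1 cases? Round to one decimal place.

39.6

District 1 rows: R3, R4, R6, R8, R9, R11
Weighted sum = 9×582 + 33×896 + 48×1100 + 63×1575 + 11×467 + 29×874
  = 5238 + 29568 + 52800 + 99225 + 5137 + 25346 = 217314
Sum of weights = 582 + 896 + 1100 + 1575 + 467 + 874 = 5494
Weighted mean = 217314 / 5494 = 39.554787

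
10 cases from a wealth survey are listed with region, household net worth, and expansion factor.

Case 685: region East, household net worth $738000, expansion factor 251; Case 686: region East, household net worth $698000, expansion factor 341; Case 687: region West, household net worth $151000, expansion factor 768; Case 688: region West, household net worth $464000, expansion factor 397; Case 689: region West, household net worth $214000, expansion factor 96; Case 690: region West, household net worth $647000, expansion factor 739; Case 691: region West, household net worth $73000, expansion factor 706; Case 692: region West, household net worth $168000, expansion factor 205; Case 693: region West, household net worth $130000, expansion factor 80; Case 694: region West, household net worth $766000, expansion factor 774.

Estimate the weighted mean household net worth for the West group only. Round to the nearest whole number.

395250

West rows: 687, 688, 689, 690, 691, 692, 693, 694
Weighted sum = 151000×768 + 464000×397 + 214000×96 + 647000×739 + 73000×706 + 168000×205 + 130000×80 + 766000×774
  = 1488115000
Sum of weights = 768 + 397 + 96 + 739 + 706 + 205 + 80 + 774 = 3765
Weighted mean = 1488115000 / 3765 = 395249.67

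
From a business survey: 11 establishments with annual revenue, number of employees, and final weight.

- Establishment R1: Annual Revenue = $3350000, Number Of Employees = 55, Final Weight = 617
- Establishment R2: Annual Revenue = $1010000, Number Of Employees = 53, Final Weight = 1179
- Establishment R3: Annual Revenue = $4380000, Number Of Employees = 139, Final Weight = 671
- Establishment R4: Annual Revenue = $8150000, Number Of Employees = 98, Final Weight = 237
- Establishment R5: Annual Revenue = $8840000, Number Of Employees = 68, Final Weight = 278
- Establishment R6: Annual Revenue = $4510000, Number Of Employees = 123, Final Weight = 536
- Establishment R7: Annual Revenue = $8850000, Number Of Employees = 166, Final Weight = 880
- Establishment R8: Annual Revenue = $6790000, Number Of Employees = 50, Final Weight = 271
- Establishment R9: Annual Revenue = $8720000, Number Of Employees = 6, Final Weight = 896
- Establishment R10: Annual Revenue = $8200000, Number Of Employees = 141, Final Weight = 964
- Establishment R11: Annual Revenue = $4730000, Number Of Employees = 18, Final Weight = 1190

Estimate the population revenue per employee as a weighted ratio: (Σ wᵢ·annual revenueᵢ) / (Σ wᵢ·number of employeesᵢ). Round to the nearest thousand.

71000

Σ wᵢ·y = 3350000×617 + 1010000×1179 + 4380000×671 + 8150000×237 + 8840000×278 + 4510000×536 + 8850000×880 + 6790000×271 + 8720000×896 + 8200000×964 + 4730000×1190
  = 2066950000 + 1190790000 + 2938980000 + 1931550000 + 2457520000 + 2417360000 + 7788000000 + 1840090000 + 7813120000 + 7904800000 + 5628700000 = 43977860000
Σ wᵢ·x = 55×617 + 53×1179 + 139×671 + 98×237 + 68×278 + 123×536 + 166×880 + 50×271 + 6×896 + 141×964 + 18×1190
  = 33935 + 62487 + 93269 + 23226 + 18904 + 65928 + 146080 + 13550 + 5376 + 135924 + 21420 = 620099
Ratio = 43977860000 / 620099 = 70920.708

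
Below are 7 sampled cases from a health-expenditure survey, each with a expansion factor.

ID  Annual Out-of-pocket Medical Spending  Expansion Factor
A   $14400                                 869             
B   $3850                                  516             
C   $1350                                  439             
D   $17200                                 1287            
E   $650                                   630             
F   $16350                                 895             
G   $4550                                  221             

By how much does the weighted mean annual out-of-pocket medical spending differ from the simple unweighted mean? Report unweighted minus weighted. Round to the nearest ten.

Unweighted sum = 14400 + 3850 + 1350 + 17200 + 650 + 16350 + 4550 = 58350
Unweighted mean = 58350 / 7 = 8335.7143
Weighted sum = 14400×869 + 3850×516 + 1350×439 + 17200×1287 + 650×630 + 16350×895 + 4550×221
  = 53277550
Sum of weights = 869 + 516 + 439 + 1287 + 630 + 895 + 221 = 4857
Weighted mean = 53277550 / 4857 = 10969.23
Difference (unweighted minus weighted) = -2633.5157

-2630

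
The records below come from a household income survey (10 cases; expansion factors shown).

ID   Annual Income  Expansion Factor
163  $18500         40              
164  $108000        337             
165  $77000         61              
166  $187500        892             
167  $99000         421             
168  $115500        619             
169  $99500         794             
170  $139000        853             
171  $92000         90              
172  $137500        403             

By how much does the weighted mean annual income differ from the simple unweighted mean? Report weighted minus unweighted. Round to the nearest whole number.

Unweighted sum = 1073500
Unweighted mean = 1073500 / 10 = 107350
Weighted sum = 18500×40 + 108000×337 + 77000×61 + 187500×892 + 99000×421 + 115500×619 + 99500×794 + 139000×853 + 92000×90 + 137500×403
  = 740000 + 36396000 + 4697000 + 167250000 + 41679000 + 71494500 + 79003000 + 118567000 + 8280000 + 55412500 = 583519000
Sum of weights = 40 + 337 + 61 + 892 + 421 + 619 + 794 + 853 + 90 + 403 = 4510
Weighted mean = 583519000 / 4510 = 129383.37
Difference (weighted minus unweighted) = 22033.37

22033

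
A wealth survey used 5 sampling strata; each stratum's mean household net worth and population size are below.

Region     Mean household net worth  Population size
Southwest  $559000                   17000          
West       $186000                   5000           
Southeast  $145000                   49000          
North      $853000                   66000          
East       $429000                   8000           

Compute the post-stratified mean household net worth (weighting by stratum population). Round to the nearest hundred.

532900

Σ Nₕ·x̄ₕ = 559000×17000 + 186000×5000 + 145000×49000 + 853000×66000 + 429000×8000
  = 77268000000
Σ Nₕ = 145000
Overall mean = 77268000000 / 145000 = 532882.76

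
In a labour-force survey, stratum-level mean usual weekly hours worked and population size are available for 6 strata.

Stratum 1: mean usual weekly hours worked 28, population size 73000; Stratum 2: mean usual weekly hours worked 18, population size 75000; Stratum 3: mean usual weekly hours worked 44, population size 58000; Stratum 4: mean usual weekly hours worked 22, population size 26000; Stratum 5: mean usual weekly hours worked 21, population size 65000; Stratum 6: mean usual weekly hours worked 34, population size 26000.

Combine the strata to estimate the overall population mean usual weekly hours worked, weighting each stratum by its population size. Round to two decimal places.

Σ Nₕ·x̄ₕ = 28×73000 + 18×75000 + 44×58000 + 22×26000 + 21×65000 + 34×26000
  = 2044000 + 1350000 + 2552000 + 572000 + 1365000 + 884000 = 8767000
Σ Nₕ = 73000 + 75000 + 58000 + 26000 + 65000 + 26000 = 323000
Overall mean = 8767000 / 323000 = 27.142415

27.14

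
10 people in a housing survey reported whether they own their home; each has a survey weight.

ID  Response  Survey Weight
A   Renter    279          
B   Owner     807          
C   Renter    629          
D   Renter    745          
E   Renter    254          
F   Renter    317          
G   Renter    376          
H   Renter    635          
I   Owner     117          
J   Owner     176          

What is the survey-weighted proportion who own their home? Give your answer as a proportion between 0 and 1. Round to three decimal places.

0.254

Sum of weights for 'Owner' = 807 + 117 + 176 = 1100
Total weight = 279 + 807 + 629 + 745 + 254 + 317 + 376 + 635 + 117 + 176 = 4335
Weighted proportion = 1100 / 4335 = 0.25374856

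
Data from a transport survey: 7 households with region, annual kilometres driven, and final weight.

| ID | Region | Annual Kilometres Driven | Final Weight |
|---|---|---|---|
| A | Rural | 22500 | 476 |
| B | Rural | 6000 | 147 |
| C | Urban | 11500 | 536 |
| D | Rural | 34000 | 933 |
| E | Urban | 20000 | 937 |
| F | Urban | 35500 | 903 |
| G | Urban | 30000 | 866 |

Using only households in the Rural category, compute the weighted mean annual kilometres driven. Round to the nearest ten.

Rural rows: A, B, D
Weighted sum = 43314000
Sum of weights = 1556
Weighted mean = 43314000 / 1556 = 27836.761

27840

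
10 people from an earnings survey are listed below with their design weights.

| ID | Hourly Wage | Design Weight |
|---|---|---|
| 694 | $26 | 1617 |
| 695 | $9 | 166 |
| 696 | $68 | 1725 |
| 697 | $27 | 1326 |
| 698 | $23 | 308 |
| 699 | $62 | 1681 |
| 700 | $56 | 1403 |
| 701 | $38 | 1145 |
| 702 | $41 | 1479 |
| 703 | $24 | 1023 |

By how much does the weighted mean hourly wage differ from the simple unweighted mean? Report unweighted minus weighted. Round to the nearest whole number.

-6

Unweighted sum = 26 + 9 + 68 + 27 + 23 + 62 + 56 + 38 + 41 + 24 = 374
Unweighted mean = 374 / 10 = 37.4
Weighted sum = 26×1617 + 9×166 + 68×1725 + 27×1326 + 23×308 + 62×1681 + 56×1403 + 38×1145 + 41×1479 + 24×1023
  = 42042 + 1494 + 117300 + 35802 + 7084 + 104222 + 78568 + 43510 + 60639 + 24552 = 515213
Sum of weights = 1617 + 166 + 1725 + 1326 + 308 + 1681 + 1403 + 1145 + 1479 + 1023 = 11873
Weighted mean = 515213 / 11873 = 43.393666
Difference (unweighted minus weighted) = -5.9936663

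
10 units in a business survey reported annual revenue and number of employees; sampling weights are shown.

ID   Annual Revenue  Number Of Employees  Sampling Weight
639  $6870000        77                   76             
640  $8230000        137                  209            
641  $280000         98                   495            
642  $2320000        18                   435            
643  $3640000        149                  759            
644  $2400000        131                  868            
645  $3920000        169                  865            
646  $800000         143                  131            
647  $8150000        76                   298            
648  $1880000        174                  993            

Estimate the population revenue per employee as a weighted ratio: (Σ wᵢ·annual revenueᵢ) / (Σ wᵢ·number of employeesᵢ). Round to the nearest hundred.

23600

Σ wᵢ·y = 6870000×76 + 8230000×209 + 280000×495 + 2320000×435 + 3640000×759 + 2400000×868 + 3920000×865 + 800000×131 + 8150000×298 + 1880000×993
  = 522120000 + 1720070000 + 138600000 + 1009200000 + 2762760000 + 2083200000 + 3390800000 + 104800000 + 2428700000 + 1866840000 = 16027090000
Σ wᵢ·x = 677972
Ratio = 16027090000 / 677972 = 23639.752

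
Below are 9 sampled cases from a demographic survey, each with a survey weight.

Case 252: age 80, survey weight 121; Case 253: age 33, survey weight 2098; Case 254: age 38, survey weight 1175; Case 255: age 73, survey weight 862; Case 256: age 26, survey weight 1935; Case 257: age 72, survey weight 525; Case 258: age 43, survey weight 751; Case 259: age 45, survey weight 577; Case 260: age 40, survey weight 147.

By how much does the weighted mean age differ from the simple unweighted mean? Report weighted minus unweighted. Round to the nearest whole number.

Unweighted sum = 80 + 33 + 38 + 73 + 26 + 72 + 43 + 45 + 40 = 450
Unweighted mean = 450 / 9 = 50
Weighted sum = 80×121 + 33×2098 + 38×1175 + 73×862 + 26×1935 + 72×525 + 43×751 + 45×577 + 40×147
  = 9680 + 69234 + 44650 + 62926 + 50310 + 37800 + 32293 + 25965 + 5880 = 338738
Sum of weights = 8191
Weighted mean = 338738 / 8191 = 41.354902
Difference (weighted minus unweighted) = -8.6450983

-9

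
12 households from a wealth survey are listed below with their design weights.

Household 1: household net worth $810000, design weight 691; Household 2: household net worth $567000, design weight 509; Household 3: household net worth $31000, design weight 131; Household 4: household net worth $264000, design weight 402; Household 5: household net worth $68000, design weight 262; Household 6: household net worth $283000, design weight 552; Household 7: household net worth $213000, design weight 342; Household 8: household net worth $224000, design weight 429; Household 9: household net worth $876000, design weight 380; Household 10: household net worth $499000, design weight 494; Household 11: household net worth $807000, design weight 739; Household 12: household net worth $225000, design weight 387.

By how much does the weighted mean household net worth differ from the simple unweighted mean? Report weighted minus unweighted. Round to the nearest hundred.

76600

Unweighted sum = 4867000
Unweighted mean = 4867000 / 12 = 405583.33
Weighted sum = 810000×691 + 567000×509 + 31000×131 + 264000×402 + 68000×262 + 283000×552 + 213000×342 + 224000×429 + 876000×380 + 499000×494 + 807000×739 + 225000×387
  = 2564310000
Sum of weights = 691 + 509 + 131 + 402 + 262 + 552 + 342 + 429 + 380 + 494 + 739 + 387 = 5318
Weighted mean = 2564310000 / 5318 = 482194.43
Difference (weighted minus unweighted) = 76611.101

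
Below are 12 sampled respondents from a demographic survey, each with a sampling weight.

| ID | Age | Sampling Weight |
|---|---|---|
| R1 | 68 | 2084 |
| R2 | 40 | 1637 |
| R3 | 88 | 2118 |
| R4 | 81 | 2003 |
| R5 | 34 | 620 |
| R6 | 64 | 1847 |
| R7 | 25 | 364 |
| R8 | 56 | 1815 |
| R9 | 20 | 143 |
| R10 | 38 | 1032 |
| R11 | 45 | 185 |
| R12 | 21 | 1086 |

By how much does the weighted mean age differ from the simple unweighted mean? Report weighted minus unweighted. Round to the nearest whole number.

Unweighted sum = 68 + 40 + 88 + 81 + 34 + 64 + 25 + 56 + 20 + 38 + 45 + 21 = 580
Unweighted mean = 580 / 12 = 48.333333
Weighted sum = 68×2084 + 40×1637 + 88×2118 + 81×2003 + 34×620 + 64×1847 + 25×364 + 56×1815 + 20×143 + 38×1032 + 45×185 + 21×1086
  = 141712 + 65480 + 186384 + 162243 + 21080 + 118208 + 9100 + 101640 + 2860 + 39216 + 8325 + 22806 = 879054
Sum of weights = 2084 + 1637 + 2118 + 2003 + 620 + 1847 + 364 + 1815 + 143 + 1032 + 185 + 1086 = 14934
Weighted mean = 879054 / 14934 = 58.862595
Difference (weighted minus unweighted) = 10.529262

11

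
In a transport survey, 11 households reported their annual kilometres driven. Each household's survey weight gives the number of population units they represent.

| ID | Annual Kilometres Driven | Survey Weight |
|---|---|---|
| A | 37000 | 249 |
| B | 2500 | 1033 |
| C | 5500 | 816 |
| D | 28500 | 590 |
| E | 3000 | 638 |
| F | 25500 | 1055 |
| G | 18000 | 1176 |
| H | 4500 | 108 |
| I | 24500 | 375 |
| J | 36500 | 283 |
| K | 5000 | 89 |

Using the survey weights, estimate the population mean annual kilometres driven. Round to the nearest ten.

16150

Weighted sum = 37000×249 + 2500×1033 + 5500×816 + 28500×590 + 3000×638 + 25500×1055 + 18000×1176 + 4500×108 + 24500×375 + 36500×283 + 5000×89
  = 9213000 + 2582500 + 4488000 + 16815000 + 1914000 + 26902500 + 21168000 + 486000 + 9187500 + 10329500 + 445000 = 103531000
Sum of weights = 6412
Weighted mean = 103531000 / 6412 = 16146.444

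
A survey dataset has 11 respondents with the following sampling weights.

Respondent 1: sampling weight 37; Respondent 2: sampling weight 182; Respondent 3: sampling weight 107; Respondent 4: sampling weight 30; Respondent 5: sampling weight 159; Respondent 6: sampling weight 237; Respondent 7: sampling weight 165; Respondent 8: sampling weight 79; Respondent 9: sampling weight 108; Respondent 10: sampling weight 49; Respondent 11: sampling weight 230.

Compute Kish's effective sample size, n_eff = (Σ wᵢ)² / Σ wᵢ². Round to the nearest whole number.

8

Σ wᵢ = 1383
Σ wᵢ² = 228723
n_eff = 1383² / 228723 = 1912689 / 228723 = 8.362469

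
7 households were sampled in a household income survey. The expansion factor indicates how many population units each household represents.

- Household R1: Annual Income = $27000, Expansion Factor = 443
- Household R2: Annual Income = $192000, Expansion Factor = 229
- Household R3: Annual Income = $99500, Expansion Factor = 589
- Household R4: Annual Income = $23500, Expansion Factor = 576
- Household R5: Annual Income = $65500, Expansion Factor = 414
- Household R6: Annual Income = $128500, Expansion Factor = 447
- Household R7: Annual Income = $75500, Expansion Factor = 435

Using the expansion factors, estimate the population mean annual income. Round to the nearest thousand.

Weighted sum = 27000×443 + 192000×229 + 99500×589 + 23500×576 + 65500×414 + 128500×447 + 75500×435
  = 11961000 + 43968000 + 58605500 + 13536000 + 27117000 + 57439500 + 32842500 = 245469500
Sum of weights = 3133
Weighted mean = 245469500 / 3133 = 78349.665

78000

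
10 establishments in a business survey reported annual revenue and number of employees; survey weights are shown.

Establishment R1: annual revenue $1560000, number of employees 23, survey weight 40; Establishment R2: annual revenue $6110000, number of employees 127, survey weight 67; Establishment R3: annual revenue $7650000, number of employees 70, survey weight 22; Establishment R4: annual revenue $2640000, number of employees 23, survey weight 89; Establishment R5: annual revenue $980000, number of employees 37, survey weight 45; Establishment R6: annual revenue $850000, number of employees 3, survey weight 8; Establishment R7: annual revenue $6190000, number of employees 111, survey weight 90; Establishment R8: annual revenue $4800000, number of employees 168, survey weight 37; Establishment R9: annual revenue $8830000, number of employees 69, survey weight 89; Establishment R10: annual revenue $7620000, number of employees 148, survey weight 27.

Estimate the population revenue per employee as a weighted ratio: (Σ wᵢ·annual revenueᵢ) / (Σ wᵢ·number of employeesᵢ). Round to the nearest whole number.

Σ wᵢ·y = 2652240000
Σ wᵢ·x = 41048
Ratio = 2652240000 / 41048 = 64613.136

64613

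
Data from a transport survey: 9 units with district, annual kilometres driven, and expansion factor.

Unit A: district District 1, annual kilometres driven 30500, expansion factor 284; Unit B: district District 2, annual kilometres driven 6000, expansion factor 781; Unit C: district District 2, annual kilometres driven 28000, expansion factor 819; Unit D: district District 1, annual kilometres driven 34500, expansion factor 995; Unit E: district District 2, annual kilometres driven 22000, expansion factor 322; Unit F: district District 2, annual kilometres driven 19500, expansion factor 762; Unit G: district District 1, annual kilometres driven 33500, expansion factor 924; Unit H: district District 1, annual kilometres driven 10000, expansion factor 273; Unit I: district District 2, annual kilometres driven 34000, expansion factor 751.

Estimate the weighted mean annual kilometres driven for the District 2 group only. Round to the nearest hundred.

21900

District 2 rows: B, C, E, F, I
Weighted sum = 75095000
Sum of weights = 781 + 819 + 322 + 762 + 751 = 3435
Weighted mean = 75095000 / 3435 = 21861.718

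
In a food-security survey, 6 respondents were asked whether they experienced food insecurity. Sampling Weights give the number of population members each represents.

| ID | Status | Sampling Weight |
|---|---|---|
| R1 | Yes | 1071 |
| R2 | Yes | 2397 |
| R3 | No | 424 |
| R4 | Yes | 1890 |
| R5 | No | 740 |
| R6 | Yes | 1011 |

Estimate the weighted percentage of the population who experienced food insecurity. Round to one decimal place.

Sum of weights for 'Yes' = 1071 + 2397 + 1890 + 1011 = 6369
Total weight = 1071 + 2397 + 424 + 1890 + 740 + 1011 = 7533
Weighted proportion = 6369 / 7533 = 0.84547989 → 84.547989%

84.5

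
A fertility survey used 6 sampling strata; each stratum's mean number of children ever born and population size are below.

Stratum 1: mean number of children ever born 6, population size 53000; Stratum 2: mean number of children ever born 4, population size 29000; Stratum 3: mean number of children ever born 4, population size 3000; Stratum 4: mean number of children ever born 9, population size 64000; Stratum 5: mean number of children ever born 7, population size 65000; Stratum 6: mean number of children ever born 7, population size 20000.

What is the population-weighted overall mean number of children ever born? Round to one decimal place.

6.9

Σ Nₕ·x̄ₕ = 6×53000 + 4×29000 + 4×3000 + 9×64000 + 7×65000 + 7×20000
  = 318000 + 116000 + 12000 + 576000 + 455000 + 140000 = 1617000
Σ Nₕ = 234000
Overall mean = 1617000 / 234000 = 6.9102564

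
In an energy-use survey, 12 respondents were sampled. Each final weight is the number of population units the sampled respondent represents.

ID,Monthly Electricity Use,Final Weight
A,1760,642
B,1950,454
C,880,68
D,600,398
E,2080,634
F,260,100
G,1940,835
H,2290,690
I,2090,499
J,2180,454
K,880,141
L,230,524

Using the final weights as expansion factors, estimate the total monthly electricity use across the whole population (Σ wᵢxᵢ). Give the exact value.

Weighted total = 1760×642 + 1950×454 + 880×68 + 600×398 + 2080×634 + 260×100 + 1940×835 + 2290×690 + 2090×499 + 2180×454 + 880×141 + 230×524
  = 1129920 + 885300 + 59840 + 238800 + 1318720 + 26000 + 1619900 + 1580100 + 1042910 + 989720 + 124080 + 120520 = 9135810

9135810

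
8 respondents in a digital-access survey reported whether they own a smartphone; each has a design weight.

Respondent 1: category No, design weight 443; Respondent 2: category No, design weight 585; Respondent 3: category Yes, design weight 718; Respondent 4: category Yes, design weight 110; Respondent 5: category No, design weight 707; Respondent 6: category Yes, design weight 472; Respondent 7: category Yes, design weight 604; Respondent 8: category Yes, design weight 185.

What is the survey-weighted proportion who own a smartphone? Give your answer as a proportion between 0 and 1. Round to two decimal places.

Sum of weights for 'Yes' = 718 + 110 + 472 + 604 + 185 = 2089
Total weight = 443 + 585 + 718 + 110 + 707 + 472 + 604 + 185 = 3824
Weighted proportion = 2089 / 3824 = 0.54628661

0.55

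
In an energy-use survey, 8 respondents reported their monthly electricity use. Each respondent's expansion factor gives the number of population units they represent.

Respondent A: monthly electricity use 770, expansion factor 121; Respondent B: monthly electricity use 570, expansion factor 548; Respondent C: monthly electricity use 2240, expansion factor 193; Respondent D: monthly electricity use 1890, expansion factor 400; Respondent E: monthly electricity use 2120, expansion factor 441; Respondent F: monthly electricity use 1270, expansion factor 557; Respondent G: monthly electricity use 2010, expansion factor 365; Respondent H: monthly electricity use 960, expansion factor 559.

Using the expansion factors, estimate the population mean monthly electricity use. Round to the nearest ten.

1420

Weighted sum = 770×121 + 570×548 + 2240×193 + 1890×400 + 2120×441 + 1270×557 + 2010×365 + 960×559
  = 93170 + 312360 + 432320 + 756000 + 934920 + 707390 + 733650 + 536640 = 4506450
Sum of weights = 121 + 548 + 193 + 400 + 441 + 557 + 365 + 559 = 3184
Weighted mean = 4506450 / 3184 = 1415.3423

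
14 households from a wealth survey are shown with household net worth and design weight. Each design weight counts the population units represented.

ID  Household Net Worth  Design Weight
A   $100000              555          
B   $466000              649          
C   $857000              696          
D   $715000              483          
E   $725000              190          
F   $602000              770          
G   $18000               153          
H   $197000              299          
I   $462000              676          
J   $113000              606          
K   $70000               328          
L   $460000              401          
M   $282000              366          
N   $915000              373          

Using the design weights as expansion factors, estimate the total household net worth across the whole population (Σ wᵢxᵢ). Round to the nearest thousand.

2995415000

Weighted total = 2995415000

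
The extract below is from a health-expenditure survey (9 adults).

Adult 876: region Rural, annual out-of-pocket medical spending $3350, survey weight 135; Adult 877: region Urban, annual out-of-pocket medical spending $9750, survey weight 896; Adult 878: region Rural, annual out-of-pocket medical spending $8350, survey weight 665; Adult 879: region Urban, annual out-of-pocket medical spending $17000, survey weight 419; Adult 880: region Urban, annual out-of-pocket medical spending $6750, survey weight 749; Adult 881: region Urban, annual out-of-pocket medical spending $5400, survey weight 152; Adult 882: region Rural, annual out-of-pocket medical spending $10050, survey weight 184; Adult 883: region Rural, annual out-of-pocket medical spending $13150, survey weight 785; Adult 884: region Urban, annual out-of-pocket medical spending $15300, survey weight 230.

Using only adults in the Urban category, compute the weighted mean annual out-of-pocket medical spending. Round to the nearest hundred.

Urban rows: 877, 879, 880, 881, 884
Weighted sum = 25254550
Sum of weights = 896 + 419 + 749 + 152 + 230 = 2446
Weighted mean = 25254550 / 2446 = 10324.836

10300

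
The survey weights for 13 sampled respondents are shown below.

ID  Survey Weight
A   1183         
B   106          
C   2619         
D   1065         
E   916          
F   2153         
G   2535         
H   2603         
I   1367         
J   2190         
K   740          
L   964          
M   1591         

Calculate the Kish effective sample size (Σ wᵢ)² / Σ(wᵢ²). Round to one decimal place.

10.4

Σ wᵢ = 20032
Σ wᵢ² = 38753376
n_eff = 20032² / 38753376 = 401281024 / 38753376 = 10.354737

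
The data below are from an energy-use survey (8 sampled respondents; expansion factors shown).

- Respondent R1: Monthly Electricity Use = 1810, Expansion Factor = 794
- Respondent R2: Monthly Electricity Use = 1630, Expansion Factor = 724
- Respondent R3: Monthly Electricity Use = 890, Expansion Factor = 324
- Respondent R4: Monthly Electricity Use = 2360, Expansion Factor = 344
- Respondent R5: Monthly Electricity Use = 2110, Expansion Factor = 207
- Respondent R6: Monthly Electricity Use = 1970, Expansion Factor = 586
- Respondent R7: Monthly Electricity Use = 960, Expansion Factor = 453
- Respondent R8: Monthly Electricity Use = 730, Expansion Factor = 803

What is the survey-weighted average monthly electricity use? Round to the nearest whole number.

1495

Weighted sum = 1810×794 + 1630×724 + 890×324 + 2360×344 + 2110×207 + 1970×586 + 960×453 + 730×803
  = 1437140 + 1180120 + 288360 + 811840 + 436770 + 1154420 + 434880 + 586190 = 6329720
Sum of weights = 794 + 724 + 324 + 344 + 207 + 586 + 453 + 803 = 4235
Weighted mean = 6329720 / 4235 = 1494.621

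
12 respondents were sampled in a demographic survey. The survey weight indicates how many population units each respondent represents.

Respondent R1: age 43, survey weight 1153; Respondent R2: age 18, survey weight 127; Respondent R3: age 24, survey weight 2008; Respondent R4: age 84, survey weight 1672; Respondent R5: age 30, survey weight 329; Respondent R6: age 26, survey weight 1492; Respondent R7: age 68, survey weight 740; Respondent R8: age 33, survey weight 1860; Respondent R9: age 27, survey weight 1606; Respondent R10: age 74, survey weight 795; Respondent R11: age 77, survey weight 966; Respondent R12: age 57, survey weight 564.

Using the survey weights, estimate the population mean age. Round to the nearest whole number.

46

Weighted sum = 43×1153 + 18×127 + 24×2008 + 84×1672 + 30×329 + 26×1492 + 68×740 + 33×1860 + 27×1606 + 74×795 + 77×966 + 57×564
  = 49579 + 2286 + 48192 + 140448 + 9870 + 38792 + 50320 + 61380 + 43362 + 58830 + 74382 + 32148 = 609589
Sum of weights = 13312
Weighted mean = 609589 / 13312 = 45.792443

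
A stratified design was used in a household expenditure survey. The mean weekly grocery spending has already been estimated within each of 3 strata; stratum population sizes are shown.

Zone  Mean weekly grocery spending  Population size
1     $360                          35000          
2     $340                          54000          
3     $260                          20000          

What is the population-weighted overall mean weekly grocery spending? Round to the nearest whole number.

332

Σ Nₕ·x̄ₕ = 36160000
Σ Nₕ = 35000 + 54000 + 20000 = 109000
Overall mean = 36160000 / 109000 = 331.74312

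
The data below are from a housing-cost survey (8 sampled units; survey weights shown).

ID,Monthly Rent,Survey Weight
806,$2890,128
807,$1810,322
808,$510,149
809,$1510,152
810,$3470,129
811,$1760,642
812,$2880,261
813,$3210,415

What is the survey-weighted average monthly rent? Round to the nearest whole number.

Weighted sum = 2890×128 + 1810×322 + 510×149 + 1510×152 + 3470×129 + 1760×642 + 2880×261 + 3210×415
  = 369920 + 582820 + 75990 + 229520 + 447630 + 1129920 + 751680 + 1332150 = 4919630
Sum of weights = 128 + 322 + 149 + 152 + 129 + 642 + 261 + 415 = 2198
Weighted mean = 4919630 / 2198 = 2238.2302

2238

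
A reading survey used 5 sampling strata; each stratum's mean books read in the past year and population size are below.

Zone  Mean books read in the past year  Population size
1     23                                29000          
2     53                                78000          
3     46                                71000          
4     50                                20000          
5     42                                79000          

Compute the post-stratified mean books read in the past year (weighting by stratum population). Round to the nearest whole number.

Σ Nₕ·x̄ₕ = 23×29000 + 53×78000 + 46×71000 + 50×20000 + 42×79000
  = 12385000
Σ Nₕ = 29000 + 78000 + 71000 + 20000 + 79000 = 277000
Overall mean = 12385000 / 277000 = 44.711191

45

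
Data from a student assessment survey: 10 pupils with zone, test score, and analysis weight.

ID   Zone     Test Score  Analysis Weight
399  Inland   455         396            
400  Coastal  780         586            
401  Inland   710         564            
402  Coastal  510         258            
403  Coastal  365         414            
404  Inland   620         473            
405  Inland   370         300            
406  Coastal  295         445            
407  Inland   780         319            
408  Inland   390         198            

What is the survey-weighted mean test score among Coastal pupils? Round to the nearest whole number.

Coastal rows: 400, 402, 403, 406
Weighted sum = 871045
Sum of weights = 586 + 258 + 414 + 445 = 1703
Weighted mean = 871045 / 1703 = 511.47681

511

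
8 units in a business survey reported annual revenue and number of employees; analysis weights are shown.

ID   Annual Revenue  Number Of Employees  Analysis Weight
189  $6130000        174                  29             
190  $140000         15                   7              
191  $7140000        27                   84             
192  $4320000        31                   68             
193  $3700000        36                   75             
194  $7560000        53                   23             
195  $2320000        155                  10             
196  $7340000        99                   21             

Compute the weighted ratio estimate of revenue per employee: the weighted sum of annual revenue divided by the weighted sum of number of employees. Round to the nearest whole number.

Σ wᵢ·y = 1700990000
Σ wᵢ·x = 174×29 + 15×7 + 27×84 + 31×68 + 36×75 + 53×23 + 155×10 + 99×21
  = 5046 + 105 + 2268 + 2108 + 2700 + 1219 + 1550 + 2079 = 17075
Ratio = 1700990000 / 17075 = 99618.741

99619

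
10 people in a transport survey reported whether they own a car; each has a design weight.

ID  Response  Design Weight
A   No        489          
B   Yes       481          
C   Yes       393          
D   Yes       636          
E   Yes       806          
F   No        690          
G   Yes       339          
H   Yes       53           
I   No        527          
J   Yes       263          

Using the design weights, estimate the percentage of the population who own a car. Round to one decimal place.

63.5

Sum of weights for 'Yes' = 481 + 393 + 636 + 806 + 339 + 53 + 263 = 2971
Total weight = 489 + 481 + 393 + 636 + 806 + 690 + 339 + 53 + 527 + 263 = 4677
Weighted proportion = 2971 / 4677 = 0.63523626 → 63.523626%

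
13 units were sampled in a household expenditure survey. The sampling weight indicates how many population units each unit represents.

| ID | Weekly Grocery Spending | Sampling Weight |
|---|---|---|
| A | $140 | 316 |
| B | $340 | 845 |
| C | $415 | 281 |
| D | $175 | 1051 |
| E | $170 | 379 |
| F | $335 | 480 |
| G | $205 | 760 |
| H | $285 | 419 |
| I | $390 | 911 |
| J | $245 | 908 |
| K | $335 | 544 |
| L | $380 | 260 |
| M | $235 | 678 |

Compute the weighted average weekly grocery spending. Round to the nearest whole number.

275

Weighted sum = 2150645
Sum of weights = 7832
Weighted mean = 2150645 / 7832 = 274.59717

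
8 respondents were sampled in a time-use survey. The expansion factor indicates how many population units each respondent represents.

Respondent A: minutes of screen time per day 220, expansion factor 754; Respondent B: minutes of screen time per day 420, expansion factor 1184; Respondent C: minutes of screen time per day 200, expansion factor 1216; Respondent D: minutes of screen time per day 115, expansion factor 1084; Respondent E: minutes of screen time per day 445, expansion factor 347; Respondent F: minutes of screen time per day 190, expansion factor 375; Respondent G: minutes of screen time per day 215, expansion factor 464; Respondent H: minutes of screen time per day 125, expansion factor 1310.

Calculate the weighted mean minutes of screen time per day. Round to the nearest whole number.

Weighted sum = 220×754 + 420×1184 + 200×1216 + 115×1084 + 445×347 + 190×375 + 215×464 + 125×1310
  = 1520195
Sum of weights = 754 + 1184 + 1216 + 1084 + 347 + 375 + 464 + 1310 = 6734
Weighted mean = 1520195 / 6734 = 225.74918

226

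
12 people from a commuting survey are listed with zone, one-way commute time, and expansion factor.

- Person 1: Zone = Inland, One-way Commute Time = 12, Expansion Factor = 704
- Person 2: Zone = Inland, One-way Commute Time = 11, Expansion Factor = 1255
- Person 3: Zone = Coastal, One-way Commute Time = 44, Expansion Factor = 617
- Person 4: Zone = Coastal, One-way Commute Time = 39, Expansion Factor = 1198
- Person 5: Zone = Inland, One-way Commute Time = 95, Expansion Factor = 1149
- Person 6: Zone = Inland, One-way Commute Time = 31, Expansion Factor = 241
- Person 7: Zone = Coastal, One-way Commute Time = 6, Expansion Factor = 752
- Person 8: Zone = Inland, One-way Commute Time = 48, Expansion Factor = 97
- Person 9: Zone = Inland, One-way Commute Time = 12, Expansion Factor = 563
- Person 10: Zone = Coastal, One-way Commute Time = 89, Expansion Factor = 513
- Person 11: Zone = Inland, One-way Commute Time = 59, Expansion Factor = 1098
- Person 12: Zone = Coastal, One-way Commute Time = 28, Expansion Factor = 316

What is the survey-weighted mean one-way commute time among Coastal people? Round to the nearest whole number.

39

Coastal rows: 3, 4, 7, 10, 12
Weighted sum = 44×617 + 39×1198 + 6×752 + 89×513 + 28×316
  = 27148 + 46722 + 4512 + 45657 + 8848 = 132887
Sum of weights = 617 + 1198 + 752 + 513 + 316 = 3396
Weighted mean = 132887 / 3396 = 39.130448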